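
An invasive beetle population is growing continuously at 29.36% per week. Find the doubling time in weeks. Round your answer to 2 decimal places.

doubling time ≈ 2.36 weeks

doubling time = ln(2) / |r| = 0.69315 / 0.2936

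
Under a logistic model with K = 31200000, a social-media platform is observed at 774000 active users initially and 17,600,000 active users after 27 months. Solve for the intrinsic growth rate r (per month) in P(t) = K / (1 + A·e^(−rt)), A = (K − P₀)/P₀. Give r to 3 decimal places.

A = (31200000 − 774000)/774000 = 39.31008
17600000 = 31200000/(1 + 39.31008·e^(−r·27)) → e^(−27r) = (1.77273 − 1)/39.31008 = 0.019657
r = −ln(0.019657)/27 = 3.92931/27

r ≈ 0.146 per month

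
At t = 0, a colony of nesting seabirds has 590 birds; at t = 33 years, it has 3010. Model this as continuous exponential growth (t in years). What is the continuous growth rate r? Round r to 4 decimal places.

3010 = 590 · e^(r·33)
e^(33r) = 3010/590 = 5.10169
r = ln(5.10169) / 33 = 1.62957 / 33

r ≈ 0.0494 per year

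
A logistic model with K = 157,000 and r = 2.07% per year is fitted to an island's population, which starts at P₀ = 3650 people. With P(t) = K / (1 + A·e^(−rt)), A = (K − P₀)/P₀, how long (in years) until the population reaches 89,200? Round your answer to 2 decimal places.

t ≈ 193.83 years

A = (157000 − 3650)/3650 = 42.0137
89200 = 157000/(1 + 42.0137·e^(−0.0207t)) → 1 + 42.0137·e^(−0.0207t) = 1.76009
e^(−0.0207t) = 0.018091 → t = ln(55.27466)/0.0207 = 4.01231/0.0207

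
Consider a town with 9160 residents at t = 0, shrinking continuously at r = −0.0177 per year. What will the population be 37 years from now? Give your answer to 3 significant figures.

≈ 4,760 residents

P(37) = 9160 · e^(-0.0177·37) = 9160 · e^(-0.6549)
= 9160 · 0.51949 ≈ 4758.57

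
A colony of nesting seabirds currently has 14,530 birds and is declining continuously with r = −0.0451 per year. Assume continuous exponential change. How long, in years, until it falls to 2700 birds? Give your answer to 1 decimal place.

t ≈ 37.3 years

2700 = 14530 · e^(-0.0451·t)
t = ln(2700/14530) / -0.0451 = ln(0.18582) / -0.0451 = -1.68296 / -0.0451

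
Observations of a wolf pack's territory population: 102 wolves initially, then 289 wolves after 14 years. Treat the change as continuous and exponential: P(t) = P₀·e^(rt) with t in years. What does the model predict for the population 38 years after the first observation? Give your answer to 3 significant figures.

r = ln(289/102) / 14 ≈ 0.07439 per year
P(38) = 102 · e^(0.07439·38) = 102 · 16.89138 ≈ 1722.92

≈ 1,720 wolves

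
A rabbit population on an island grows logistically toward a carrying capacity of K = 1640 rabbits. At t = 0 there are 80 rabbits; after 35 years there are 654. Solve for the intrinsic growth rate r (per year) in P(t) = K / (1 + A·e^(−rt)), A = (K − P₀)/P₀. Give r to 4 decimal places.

A = (1640 − 80)/80 = 19.5
654 = 1640/(1 + 19.5·e^(−r·35)) → e^(−35r) = (2.50765 − 1)/19.5 = 0.077315
r = −ln(0.077315)/35 = 2.55987/35

r ≈ 0.0731 per year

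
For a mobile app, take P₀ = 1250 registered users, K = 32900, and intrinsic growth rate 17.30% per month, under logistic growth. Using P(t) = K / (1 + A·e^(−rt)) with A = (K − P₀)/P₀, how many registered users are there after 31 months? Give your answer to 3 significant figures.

≈ 29,400 registered users

A = (32900 − 1250)/1250 = 25.32
P(31) = 32900 / (1 + 25.32·e^(−0.173·31)) = 32900 / (1 + 25.32·0.004687)
= 32900 / 1.11867 ≈ 29409.91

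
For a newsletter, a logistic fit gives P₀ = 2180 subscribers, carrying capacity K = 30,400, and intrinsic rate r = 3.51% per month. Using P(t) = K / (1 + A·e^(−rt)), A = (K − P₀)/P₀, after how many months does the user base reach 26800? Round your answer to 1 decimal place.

A = (30400 − 2180)/2180 = 12.94495
26800 = 30400/(1 + 12.94495·e^(−0.0351t)) → 1 + 12.94495·e^(−0.0351t) = 1.13433
e^(−0.0351t) = 0.010377 → t = ln(96.36799)/0.0351 = 4.56817/0.0351

t ≈ 130.1 months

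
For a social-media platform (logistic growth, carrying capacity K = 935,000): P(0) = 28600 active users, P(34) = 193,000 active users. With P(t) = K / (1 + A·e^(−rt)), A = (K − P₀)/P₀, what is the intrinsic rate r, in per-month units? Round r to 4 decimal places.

r ≈ 0.0620 per month

A = (935000 − 28600)/28600 = 31.69231
193000 = 935000/(1 + 31.69231·e^(−r·34)) → e^(−34r) = (4.84456 − 1)/31.69231 = 0.121309
r = −ln(0.121309)/34 = 2.10941/34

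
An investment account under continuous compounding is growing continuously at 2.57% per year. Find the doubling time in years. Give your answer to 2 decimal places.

doubling time = ln(2) / |r| = 0.69315 / 0.0257

doubling time ≈ 26.97 years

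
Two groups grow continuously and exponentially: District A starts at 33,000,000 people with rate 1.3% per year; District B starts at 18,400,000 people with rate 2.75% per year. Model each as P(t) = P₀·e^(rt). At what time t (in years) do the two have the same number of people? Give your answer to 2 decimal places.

33000000·e^(0.013t) = 18400000·e^(0.0275t)
33000000/18400000 = e^((0.0275 − 0.013)t) → ln(1.79348) = 0.0145·t
t = 0.58416 / 0.0145

t ≈ 40.29 years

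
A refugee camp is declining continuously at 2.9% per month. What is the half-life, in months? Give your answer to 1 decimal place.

half-life ≈ 23.9 months

half-life = ln(2) / |r| = 0.69315 / 0.029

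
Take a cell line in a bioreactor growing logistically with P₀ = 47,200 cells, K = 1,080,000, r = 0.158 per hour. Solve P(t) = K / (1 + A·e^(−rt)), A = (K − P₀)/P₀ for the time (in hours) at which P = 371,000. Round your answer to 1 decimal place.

t ≈ 15.4 hours

A = (1080000 − 47200)/47200 = 21.88136
371000 = 1080000/(1 + 21.88136·e^(−0.158t)) → 1 + 21.88136·e^(−0.158t) = 2.91105
e^(−0.158t) = 0.087337 → t = ln(11.44991)/0.158 = 2.43798/0.158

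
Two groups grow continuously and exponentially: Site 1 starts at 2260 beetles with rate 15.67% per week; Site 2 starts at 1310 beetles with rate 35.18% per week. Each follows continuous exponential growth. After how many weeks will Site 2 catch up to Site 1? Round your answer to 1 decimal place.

2260·e^(0.1567t) = 1310·e^(0.3518t)
2260/1310 = e^((0.3518 − 0.1567)t) → ln(1.72519) = 0.1951·t
t = 0.54534 / 0.1951

t ≈ 2.8 weeks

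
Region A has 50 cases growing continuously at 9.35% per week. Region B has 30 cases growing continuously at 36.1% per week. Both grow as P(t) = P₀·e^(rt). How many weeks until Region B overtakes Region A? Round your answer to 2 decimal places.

50·e^(0.0935t) = 30·e^(0.361t)
50/30 = e^((0.361 − 0.0935)t) → ln(1.66667) = 0.2675·t
t = 0.51083 / 0.2675

t ≈ 1.91 weeks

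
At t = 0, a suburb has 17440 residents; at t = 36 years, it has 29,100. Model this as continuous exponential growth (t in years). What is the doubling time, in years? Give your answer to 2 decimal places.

r = ln(29100/17440) / 36 = ln(1.66858) / 36 ≈ 0.014221 per year
doubling time = ln 2 / |r| = 0.69315 / 0.014221

doubling time ≈ 48.74 years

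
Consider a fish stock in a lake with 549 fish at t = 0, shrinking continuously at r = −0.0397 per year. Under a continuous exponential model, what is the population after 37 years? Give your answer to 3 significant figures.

≈ 126 fish

P(37) = 549 · e^(-0.0397·37) = 549 · e^(-1.4689)
= 549 · 0.23018 ≈ 126.37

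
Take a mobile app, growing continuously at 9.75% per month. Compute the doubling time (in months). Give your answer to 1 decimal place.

doubling time = ln(2) / |r| = 0.69315 / 0.0975

doubling time ≈ 7.1 months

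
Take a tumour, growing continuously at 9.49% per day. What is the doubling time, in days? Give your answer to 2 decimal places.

doubling time = ln(2) / |r| = 0.69315 / 0.0949

doubling time ≈ 7.30 days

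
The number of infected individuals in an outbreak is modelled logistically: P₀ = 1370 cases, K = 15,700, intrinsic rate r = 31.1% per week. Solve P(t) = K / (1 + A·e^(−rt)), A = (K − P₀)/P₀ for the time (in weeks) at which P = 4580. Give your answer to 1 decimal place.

t ≈ 4.7 weeks

A = (15700 − 1370)/1370 = 10.45985
4580 = 15700/(1 + 10.45985·e^(−0.311t)) → 1 + 10.45985·e^(−0.311t) = 3.42795
e^(−0.311t) = 0.232121 → t = ln(4.30811)/0.311 = 1.4605/0.311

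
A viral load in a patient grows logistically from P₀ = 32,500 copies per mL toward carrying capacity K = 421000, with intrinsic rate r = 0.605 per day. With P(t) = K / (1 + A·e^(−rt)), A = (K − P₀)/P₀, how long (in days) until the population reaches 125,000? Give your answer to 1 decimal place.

t ≈ 2.7 days

A = (421000 − 32500)/32500 = 11.95385
125000 = 421000/(1 + 11.95385·e^(−0.605t)) → 1 + 11.95385·e^(−0.605t) = 3.368
e^(−0.605t) = 0.198095 → t = ln(5.04808)/0.605 = 1.61901/0.605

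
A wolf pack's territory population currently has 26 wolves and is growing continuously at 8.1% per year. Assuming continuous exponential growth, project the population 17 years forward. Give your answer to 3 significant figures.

P(17) = 26 · e^(0.081·17) = 26 · e^(1.377)
= 26 · 3.96299 ≈ 103.04

≈ 103 wolves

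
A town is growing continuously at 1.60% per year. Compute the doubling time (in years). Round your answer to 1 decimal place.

doubling time = ln(2) / |r| = 0.69315 / 0.016

doubling time ≈ 43.3 years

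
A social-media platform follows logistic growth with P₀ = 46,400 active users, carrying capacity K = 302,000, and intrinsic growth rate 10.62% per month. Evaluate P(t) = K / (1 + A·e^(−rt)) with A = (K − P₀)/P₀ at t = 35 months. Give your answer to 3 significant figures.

≈ 266,000 active users

A = (302000 − 46400)/46400 = 5.50862
P(35) = 302000 / (1 + 5.50862·e^(−0.1062·35)) = 302000 / (1 + 5.50862·0.024307)
= 302000 / 1.1339 ≈ 266338.17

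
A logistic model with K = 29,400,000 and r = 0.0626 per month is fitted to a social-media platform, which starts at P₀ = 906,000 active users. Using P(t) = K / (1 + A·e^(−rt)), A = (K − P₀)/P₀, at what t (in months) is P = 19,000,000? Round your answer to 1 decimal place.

A = (29400000 − 906000)/906000 = 31.45033
19000000 = 29400000/(1 + 31.45033·e^(−0.0626t)) → 1 + 31.45033·e^(−0.0626t) = 1.54737
e^(−0.0626t) = 0.017404 → t = ln(57.45734)/0.0626 = 4.05104/0.0626

t ≈ 64.7 months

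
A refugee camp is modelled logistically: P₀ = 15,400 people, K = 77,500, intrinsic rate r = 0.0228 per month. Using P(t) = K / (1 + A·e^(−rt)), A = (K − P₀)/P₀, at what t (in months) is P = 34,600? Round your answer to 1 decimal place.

t ≈ 51.7 months

A = (77500 − 15400)/15400 = 4.03247
34600 = 77500/(1 + 4.03247·e^(−0.0228t)) → 1 + 4.03247·e^(−0.0228t) = 2.23988
e^(−0.0228t) = 0.307475 → t = ln(3.25229)/0.0228 = 1.17936/0.0228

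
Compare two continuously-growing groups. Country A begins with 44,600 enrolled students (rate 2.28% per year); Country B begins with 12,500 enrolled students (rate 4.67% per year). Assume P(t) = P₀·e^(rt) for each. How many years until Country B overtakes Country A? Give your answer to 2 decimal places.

t ≈ 53.22 years

44600·e^(0.0228t) = 12500·e^(0.0467t)
44600/12500 = e^((0.0467 − 0.0228)t) → ln(3.568) = 0.0239·t
t = 1.27201 / 0.0239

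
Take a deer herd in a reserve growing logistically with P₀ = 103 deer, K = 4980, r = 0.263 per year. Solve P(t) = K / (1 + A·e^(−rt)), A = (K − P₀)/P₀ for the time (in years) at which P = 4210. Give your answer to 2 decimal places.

A = (4980 − 103)/103 = 47.34951
4210 = 4980/(1 + 47.34951·e^(−0.263t)) → 1 + 47.34951·e^(−0.263t) = 1.1829
e^(−0.263t) = 0.003863 → t = ln(258.88501)/0.263 = 5.55638/0.263

t ≈ 21.13 years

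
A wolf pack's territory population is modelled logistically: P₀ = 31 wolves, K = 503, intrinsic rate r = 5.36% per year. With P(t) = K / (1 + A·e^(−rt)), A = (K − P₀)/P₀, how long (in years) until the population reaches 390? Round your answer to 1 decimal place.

A = (503 − 31)/31 = 15.22581
390 = 503/(1 + 15.22581·e^(−0.0536t)) → 1 + 15.22581·e^(−0.0536t) = 1.28974
e^(−0.0536t) = 0.01903 → t = ln(52.54924)/0.0536 = 3.96175/0.0536

t ≈ 73.9 years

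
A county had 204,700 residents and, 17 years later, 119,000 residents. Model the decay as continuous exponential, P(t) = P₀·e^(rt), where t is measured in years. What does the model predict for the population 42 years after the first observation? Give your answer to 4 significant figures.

≈ 53,590 residents

r = ln(119000/204700) / 17 ≈ -0.031907 per year
P(42) = 204700 · e^(-0.031907·42) = 204700 · 0.26182 ≈ 53594.37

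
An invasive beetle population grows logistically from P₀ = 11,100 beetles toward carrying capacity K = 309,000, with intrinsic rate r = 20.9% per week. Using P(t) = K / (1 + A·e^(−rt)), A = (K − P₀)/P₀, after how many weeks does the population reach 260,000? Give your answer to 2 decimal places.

t ≈ 23.73 weeks

A = (309000 − 11100)/11100 = 26.83784
260000 = 309000/(1 + 26.83784·e^(−0.209t)) → 1 + 26.83784·e^(−0.209t) = 1.18846
e^(−0.209t) = 0.007022 → t = ln(142.40485)/0.209 = 4.95867/0.209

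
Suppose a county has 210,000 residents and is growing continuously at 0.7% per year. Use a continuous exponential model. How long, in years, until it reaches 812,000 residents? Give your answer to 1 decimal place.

t ≈ 193.2 years

812000 = 210000 · e^(0.007·t)
t = ln(812000/210000) / 0.007 = ln(3.86667) / 0.007 = 1.35239 / 0.007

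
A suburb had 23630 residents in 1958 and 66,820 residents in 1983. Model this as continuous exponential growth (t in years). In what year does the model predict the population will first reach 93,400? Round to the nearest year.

r = ln(66820/23630) / 25 = 1.03949/25 ≈ 0.041579 per year
t = ln(93400/23630) / r = 1.37437/0.041579 ≈ 33.05 years after 1958

year 1991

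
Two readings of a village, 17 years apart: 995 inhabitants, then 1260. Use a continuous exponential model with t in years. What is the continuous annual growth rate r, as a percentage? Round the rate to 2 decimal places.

r ≈ 1.39% per year

1260 = 995 · e^(r·17)
e^(17r) = 1260/995 = 1.26633
r = ln(1.26633) / 17 = 0.23612 / 17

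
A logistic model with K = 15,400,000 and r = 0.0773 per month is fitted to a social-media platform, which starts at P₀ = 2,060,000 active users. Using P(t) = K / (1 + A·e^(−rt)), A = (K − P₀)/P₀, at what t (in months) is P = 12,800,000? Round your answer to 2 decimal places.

A = (15400000 − 2060000)/2060000 = 6.47573
12800000 = 15400000/(1 + 6.47573·e^(−0.0773t)) → 1 + 6.47573·e^(−0.0773t) = 1.20312
e^(−0.0773t) = 0.031367 → t = ln(31.88051)/0.0773 = 3.46199/0.0773

t ≈ 44.79 months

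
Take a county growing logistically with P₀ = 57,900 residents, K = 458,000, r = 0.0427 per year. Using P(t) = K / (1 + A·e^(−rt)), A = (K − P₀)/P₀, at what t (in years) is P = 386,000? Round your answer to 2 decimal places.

t ≈ 84.59 years

A = (458000 − 57900)/57900 = 6.91019
386000 = 458000/(1 + 6.91019·e^(−0.0427t)) → 1 + 6.91019·e^(−0.0427t) = 1.18653
e^(−0.0427t) = 0.026993 → t = ln(37.0463)/0.0427 = 3.61217/0.0427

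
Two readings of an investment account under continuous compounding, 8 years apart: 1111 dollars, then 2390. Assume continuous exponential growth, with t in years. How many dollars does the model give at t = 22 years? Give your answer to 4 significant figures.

r = ln(2390/1111) / 8 ≈ 0.095754 per year
P(22) = 1111 · e^(0.095754·22) = 1111 · 8.22017 ≈ 9132.6

≈ 9,133 dollars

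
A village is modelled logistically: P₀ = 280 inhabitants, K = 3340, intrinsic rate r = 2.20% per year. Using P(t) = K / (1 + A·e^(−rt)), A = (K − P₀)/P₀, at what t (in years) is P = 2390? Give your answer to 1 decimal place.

t ≈ 150.6 years

A = (3340 − 280)/280 = 10.92857
2390 = 3340/(1 + 10.92857·e^(−0.022t)) → 1 + 10.92857·e^(−0.022t) = 1.39749
e^(−0.022t) = 0.036372 → t = ln(27.49398)/0.022 = 3.31397/0.022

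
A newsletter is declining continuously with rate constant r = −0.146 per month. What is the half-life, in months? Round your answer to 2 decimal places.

half-life ≈ 4.75 months

half-life = ln(2) / |r| = 0.69315 / 0.146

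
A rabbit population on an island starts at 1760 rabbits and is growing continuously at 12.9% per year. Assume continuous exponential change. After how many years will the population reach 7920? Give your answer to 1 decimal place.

7920 = 1760 · e^(0.129·t)
t = ln(7920/1760) / 0.129 = ln(4.5) / 0.129 = 1.50408 / 0.129

t ≈ 11.7 years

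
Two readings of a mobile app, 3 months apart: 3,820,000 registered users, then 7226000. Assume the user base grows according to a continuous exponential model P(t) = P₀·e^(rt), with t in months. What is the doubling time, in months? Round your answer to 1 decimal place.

doubling time ≈ 3.3 months

r = ln(7226000/3820000) / 3 = ln(1.89162) / 3 ≈ 0.212478 per month
doubling time = ln 2 / |r| = 0.69315 / 0.212478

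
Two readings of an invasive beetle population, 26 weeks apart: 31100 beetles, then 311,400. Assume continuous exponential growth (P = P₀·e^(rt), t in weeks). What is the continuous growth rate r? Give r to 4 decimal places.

311400 = 31100 · e^(r·26)
e^(26r) = 311400/31100 = 10.01286
r = ln(10.01286) / 26 = 2.30387 / 26

r ≈ 0.0886 per week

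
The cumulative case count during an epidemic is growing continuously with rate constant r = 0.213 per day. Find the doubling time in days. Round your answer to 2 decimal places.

doubling time = ln(2) / |r| = 0.69315 / 0.213

doubling time ≈ 3.25 days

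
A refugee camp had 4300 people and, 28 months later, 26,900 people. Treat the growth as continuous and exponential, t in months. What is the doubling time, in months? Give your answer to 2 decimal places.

doubling time ≈ 10.59 months

r = ln(26900/4300) / 28 = ln(6.25581) / 28 ≈ 0.065483 per month
doubling time = ln 2 / |r| = 0.69315 / 0.065483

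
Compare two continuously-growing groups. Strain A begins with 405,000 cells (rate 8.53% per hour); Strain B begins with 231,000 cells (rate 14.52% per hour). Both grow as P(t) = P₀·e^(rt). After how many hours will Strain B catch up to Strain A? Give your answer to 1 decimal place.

t ≈ 9.4 hours

405000·e^(0.0853t) = 231000·e^(0.1452t)
405000/231000 = e^((0.1452 − 0.0853)t) → ln(1.75325) = 0.0599·t
t = 0.56147 / 0.0599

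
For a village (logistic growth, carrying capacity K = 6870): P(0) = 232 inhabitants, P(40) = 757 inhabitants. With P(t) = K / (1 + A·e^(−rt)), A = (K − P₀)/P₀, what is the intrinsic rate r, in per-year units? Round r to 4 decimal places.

A = (6870 − 232)/232 = 28.61207
757 = 6870/(1 + 28.61207·e^(−r·40)) → e^(−40r) = (9.0753 − 1)/28.61207 = 0.282234
r = −ln(0.282234)/40 = 1.26502/40

r ≈ 0.0316 per year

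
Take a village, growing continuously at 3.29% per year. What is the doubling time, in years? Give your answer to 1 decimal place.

doubling time = ln(2) / |r| = 0.69315 / 0.0329

doubling time ≈ 21.1 years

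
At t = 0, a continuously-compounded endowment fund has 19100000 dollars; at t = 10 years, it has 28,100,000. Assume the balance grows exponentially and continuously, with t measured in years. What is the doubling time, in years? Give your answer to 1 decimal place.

r = ln(28100000/19100000) / 10 = ln(1.4712) / 10 ≈ 0.038608 per year
doubling time = ln 2 / |r| = 0.69315 / 0.038608

doubling time ≈ 18.0 years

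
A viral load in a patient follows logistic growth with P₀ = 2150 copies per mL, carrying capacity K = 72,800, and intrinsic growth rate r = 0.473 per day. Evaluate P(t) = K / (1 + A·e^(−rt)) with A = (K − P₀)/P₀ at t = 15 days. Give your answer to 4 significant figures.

A = (72800 − 2150)/2150 = 32.86047
P(15) = 72800 / (1 + 32.86047·e^(−0.473·15)) = 72800 / (1 + 32.86047·0.000829)
= 72800 / 1.02725 ≈ 70868.88

≈ 70,870 copies per mL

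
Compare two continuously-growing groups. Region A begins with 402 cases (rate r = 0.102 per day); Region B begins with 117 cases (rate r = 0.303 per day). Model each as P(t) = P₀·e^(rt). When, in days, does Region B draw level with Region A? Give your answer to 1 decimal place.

402·e^(0.102t) = 117·e^(0.303t)
402/117 = e^((0.303 − 0.102)t) → ln(3.4359) = 0.201·t
t = 1.23428 / 0.201

t ≈ 6.1 days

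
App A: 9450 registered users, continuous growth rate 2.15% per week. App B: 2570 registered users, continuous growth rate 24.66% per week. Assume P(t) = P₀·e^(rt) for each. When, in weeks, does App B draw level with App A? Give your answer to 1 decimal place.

9450·e^(0.0215t) = 2570·e^(0.2466t)
9450/2570 = e^((0.2466 − 0.0215)t) → ln(3.67704) = 0.2251·t
t = 1.30211 / 0.2251

t ≈ 5.8 weeks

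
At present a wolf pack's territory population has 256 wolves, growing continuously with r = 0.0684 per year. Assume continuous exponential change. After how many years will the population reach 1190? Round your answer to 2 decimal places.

t ≈ 22.46 years

1190 = 256 · e^(0.0684·t)
t = ln(1190/256) / 0.0684 = ln(4.64844) / 0.0684 = 1.53653 / 0.0684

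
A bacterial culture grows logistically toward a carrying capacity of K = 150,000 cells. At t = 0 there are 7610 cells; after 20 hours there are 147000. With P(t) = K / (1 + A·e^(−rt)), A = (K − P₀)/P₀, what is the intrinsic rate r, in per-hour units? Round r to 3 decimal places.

A = (150000 − 7610)/7610 = 18.71091
147000 = 150000/(1 + 18.71091·e^(−r·20)) → e^(−20r) = (1.02041 − 1)/18.71091 = 0.001091
r = −ln(0.001091)/20 = 6.82093/20

r ≈ 0.341 per hour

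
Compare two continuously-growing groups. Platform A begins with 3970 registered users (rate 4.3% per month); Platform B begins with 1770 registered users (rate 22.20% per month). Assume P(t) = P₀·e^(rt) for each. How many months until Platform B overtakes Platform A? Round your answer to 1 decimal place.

3970·e^(0.043t) = 1770·e^(0.222t)
3970/1770 = e^((0.222 − 0.043)t) → ln(2.24294) = 0.179·t
t = 0.80779 / 0.179

t ≈ 4.5 months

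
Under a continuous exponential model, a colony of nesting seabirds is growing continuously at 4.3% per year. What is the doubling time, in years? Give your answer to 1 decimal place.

doubling time ≈ 16.1 years

doubling time = ln(2) / |r| = 0.69315 / 0.043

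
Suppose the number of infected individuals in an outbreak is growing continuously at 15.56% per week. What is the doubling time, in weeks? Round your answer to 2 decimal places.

doubling time = ln(2) / |r| = 0.69315 / 0.1556

doubling time ≈ 4.45 weeks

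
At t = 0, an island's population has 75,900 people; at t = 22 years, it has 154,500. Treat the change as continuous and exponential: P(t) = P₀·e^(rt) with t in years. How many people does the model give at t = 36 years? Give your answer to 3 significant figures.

≈ 243,000 people

r = ln(154500/75900) / 22 ≈ 0.032308 per year
P(36) = 75900 · e^(0.032308·36) = 75900 · 3.19981 ≈ 242865.31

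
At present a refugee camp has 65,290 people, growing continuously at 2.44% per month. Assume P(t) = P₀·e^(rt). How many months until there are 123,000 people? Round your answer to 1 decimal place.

123000 = 65290 · e^(0.0244·t)
t = ln(123000/65290) / 0.0244 = ln(1.8839) / 0.0244 = 0.63335 / 0.0244

t ≈ 26.0 months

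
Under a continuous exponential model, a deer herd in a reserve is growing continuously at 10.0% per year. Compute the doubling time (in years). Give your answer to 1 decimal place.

doubling time = ln(2) / |r| = 0.69315 / 0.1

doubling time ≈ 6.9 years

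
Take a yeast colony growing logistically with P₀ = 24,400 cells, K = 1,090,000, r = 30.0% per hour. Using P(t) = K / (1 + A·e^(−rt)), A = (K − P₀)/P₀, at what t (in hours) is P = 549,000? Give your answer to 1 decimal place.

t ≈ 12.6 hours

A = (1090000 − 24400)/24400 = 43.67213
549000 = 1090000/(1 + 43.67213·e^(−0.3t)) → 1 + 43.67213·e^(−0.3t) = 1.98543
e^(−0.3t) = 0.022564 → t = ln(44.31793)/0.3 = 3.79139/0.3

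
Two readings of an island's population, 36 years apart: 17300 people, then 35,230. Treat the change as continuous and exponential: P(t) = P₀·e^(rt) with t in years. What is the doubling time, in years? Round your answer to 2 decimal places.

doubling time ≈ 35.09 years

r = ln(35230/17300) / 36 = ln(2.03642) / 36 ≈ 0.019755 per year
doubling time = ln 2 / |r| = 0.69315 / 0.019755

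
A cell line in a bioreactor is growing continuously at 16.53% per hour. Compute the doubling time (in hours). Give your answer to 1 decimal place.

doubling time = ln(2) / |r| = 0.69315 / 0.1653

doubling time ≈ 4.2 hours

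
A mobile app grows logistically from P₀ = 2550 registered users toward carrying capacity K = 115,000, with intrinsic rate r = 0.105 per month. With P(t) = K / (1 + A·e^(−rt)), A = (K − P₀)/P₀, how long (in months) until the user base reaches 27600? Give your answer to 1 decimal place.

t ≈ 25.1 months

A = (115000 − 2550)/2550 = 44.09804
27600 = 115000/(1 + 44.09804·e^(−0.105t)) → 1 + 44.09804·e^(−0.105t) = 4.16667
e^(−0.105t) = 0.07181 → t = ln(13.9257)/0.105 = 2.63374/0.105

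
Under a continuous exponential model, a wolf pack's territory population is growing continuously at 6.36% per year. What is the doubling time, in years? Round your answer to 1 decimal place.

doubling time ≈ 10.9 years

doubling time = ln(2) / |r| = 0.69315 / 0.0636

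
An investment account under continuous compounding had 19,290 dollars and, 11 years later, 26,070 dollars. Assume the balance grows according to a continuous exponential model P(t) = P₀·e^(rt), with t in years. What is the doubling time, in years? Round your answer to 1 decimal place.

r = ln(26070/19290) / 11 = ln(1.35148) / 11 ≈ 0.027382 per year
doubling time = ln 2 / |r| = 0.69315 / 0.027382

doubling time ≈ 25.3 years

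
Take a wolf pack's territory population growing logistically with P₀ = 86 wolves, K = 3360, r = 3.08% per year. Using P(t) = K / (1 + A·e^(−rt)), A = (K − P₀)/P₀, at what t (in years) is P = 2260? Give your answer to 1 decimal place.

A = (3360 − 86)/86 = 38.06977
2260 = 3360/(1 + 38.06977·e^(−0.0308t)) → 1 + 38.06977·e^(−0.0308t) = 1.48673
e^(−0.0308t) = 0.012785 → t = ln(78.21607)/0.0308 = 4.35948/0.0308

t ≈ 141.5 years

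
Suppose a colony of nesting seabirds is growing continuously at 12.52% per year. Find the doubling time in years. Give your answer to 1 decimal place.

doubling time = ln(2) / |r| = 0.69315 / 0.1252

doubling time ≈ 5.5 years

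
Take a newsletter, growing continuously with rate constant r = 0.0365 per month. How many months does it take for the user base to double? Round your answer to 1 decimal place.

doubling time ≈ 19.0 months

doubling time = ln(2) / |r| = 0.69315 / 0.0365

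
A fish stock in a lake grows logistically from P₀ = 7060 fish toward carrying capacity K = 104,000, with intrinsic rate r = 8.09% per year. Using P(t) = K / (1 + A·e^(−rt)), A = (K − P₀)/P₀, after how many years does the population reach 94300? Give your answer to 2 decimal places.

t ≈ 60.49 years

A = (104000 − 7060)/7060 = 13.73088
94300 = 104000/(1 + 13.73088·e^(−0.0809t)) → 1 + 13.73088·e^(−0.0809t) = 1.10286
e^(−0.0809t) = 0.007491 → t = ln(133.48678)/0.0809 = 4.894/0.0809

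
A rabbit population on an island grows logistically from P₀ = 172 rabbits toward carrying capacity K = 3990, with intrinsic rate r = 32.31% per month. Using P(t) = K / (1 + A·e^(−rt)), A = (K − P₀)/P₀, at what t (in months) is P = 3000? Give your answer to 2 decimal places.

t ≈ 13.03 months

A = (3990 − 172)/172 = 22.19767
3000 = 3990/(1 + 22.19767·e^(−0.3231t)) → 1 + 22.19767·e^(−0.3231t) = 1.33
e^(−0.3231t) = 0.014866 → t = ln(67.26568)/0.3231 = 4.20865/0.3231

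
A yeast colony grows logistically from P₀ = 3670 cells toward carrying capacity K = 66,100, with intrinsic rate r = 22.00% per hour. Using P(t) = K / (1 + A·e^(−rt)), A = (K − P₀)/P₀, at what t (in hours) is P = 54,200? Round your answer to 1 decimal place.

A = (66100 − 3670)/3670 = 17.0109
54200 = 66100/(1 + 17.0109·e^(−0.22t)) → 1 + 17.0109·e^(−0.22t) = 1.21956
e^(−0.22t) = 0.012907 → t = ln(77.47821)/0.22 = 4.35/0.22

t ≈ 19.8 hours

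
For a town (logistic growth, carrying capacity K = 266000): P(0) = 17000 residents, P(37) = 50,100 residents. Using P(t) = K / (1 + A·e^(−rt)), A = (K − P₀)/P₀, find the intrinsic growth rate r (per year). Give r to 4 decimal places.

r ≈ 0.0331 per year

A = (266000 − 17000)/17000 = 14.64706
50100 = 266000/(1 + 14.64706·e^(−r·37)) → e^(−37r) = (5.30938 − 1)/14.64706 = 0.294215
r = −ln(0.294215)/37 = 1.22345/37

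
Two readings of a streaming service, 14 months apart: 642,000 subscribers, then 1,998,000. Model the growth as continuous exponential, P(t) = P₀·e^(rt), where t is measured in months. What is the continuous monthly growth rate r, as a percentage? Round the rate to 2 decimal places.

r ≈ 8.11% per month

1998000 = 642000 · e^(r·14)
e^(14r) = 1998000/642000 = 3.11215
r = ln(3.11215) / 14 = 1.13531 / 14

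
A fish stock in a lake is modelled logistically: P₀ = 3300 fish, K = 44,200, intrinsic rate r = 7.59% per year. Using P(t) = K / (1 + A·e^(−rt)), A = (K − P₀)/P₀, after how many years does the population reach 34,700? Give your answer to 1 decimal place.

A = (44200 − 3300)/3300 = 12.39394
34700 = 44200/(1 + 12.39394·e^(−0.0759t)) → 1 + 12.39394·e^(−0.0759t) = 1.27378
e^(−0.0759t) = 0.022089 → t = ln(45.27049)/0.0759 = 3.81266/0.0759

t ≈ 50.2 years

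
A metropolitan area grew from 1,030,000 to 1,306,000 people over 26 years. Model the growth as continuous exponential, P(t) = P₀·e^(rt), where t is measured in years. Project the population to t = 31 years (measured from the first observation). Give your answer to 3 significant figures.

r = ln(1306000/1030000) / 26 ≈ 0.009131 per year
P(31) = 1030000 · e^(0.009131·31) = 1030000 · 1.32719 ≈ 1367008.59

≈ 1,370,000 people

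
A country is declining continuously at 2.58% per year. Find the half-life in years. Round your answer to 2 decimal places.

half-life ≈ 26.87 years

half-life = ln(2) / |r| = 0.69315 / 0.0258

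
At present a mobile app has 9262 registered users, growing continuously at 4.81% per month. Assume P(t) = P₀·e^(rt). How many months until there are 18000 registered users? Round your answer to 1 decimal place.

t ≈ 13.8 months

18000 = 9262 · e^(0.0481·t)
t = ln(18000/9262) / 0.0481 = ln(1.94342) / 0.0481 = 0.66445 / 0.0481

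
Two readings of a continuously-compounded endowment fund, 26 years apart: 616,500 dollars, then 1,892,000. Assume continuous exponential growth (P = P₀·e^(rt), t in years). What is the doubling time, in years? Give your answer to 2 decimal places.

doubling time ≈ 16.07 years

r = ln(1892000/616500) / 26 = ln(3.06894) / 26 ≈ 0.043128 per year
doubling time = ln 2 / |r| = 0.69315 / 0.043128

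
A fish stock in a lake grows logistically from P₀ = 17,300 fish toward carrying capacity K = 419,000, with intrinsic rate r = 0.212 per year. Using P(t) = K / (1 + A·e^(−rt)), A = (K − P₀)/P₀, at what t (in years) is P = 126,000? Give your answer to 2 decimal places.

t ≈ 10.85 years

A = (419000 − 17300)/17300 = 23.21965
126000 = 419000/(1 + 23.21965·e^(−0.212t)) → 1 + 23.21965·e^(−0.212t) = 3.3254
e^(−0.212t) = 0.100148 → t = ln(9.98524)/0.212 = 2.30111/0.212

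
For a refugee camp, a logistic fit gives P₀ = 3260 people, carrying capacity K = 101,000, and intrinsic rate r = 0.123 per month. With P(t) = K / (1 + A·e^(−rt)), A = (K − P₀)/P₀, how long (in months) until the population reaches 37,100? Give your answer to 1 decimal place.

A = (101000 − 3260)/3260 = 29.9816
37100 = 101000/(1 + 29.9816·e^(−0.123t)) → 1 + 29.9816·e^(−0.123t) = 2.72237
e^(−0.123t) = 0.057448 → t = ln(17.40715)/0.123 = 2.85688/0.123

t ≈ 23.2 months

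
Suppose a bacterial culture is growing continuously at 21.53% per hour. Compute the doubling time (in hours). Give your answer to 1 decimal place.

doubling time = ln(2) / |r| = 0.69315 / 0.2153

doubling time ≈ 3.2 hours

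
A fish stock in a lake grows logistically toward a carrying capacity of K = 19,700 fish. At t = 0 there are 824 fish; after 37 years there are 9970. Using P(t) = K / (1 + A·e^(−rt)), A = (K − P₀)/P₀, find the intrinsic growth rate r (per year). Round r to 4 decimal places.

r ≈ 0.0853 per year

A = (19700 − 824)/824 = 22.90777
9970 = 19700/(1 + 22.90777·e^(−r·37)) → e^(−37r) = (1.97593 − 1)/22.90777 = 0.042602
r = −ln(0.042602)/37 = 3.15584/37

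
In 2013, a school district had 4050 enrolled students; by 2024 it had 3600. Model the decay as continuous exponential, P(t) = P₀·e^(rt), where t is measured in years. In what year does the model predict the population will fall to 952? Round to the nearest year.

year 2148

r = ln(3600/4050) / 11 = -0.11778/11 ≈ -0.010708 per year
t = ln(952/4050) / r = -1.44791/-0.010708 ≈ 135.22 years after 2013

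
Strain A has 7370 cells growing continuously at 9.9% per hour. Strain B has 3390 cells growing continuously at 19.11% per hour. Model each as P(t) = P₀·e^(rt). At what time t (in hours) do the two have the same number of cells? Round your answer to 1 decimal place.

t ≈ 8.4 hours

7370·e^(0.099t) = 3390·e^(0.1911t)
7370/3390 = e^((0.1911 − 0.099)t) → ln(2.17404) = 0.0921·t
t = 0.77659 / 0.0921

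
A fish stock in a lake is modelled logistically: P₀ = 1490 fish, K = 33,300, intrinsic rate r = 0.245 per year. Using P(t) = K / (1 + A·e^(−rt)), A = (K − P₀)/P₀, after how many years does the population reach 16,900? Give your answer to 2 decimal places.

t ≈ 12.62 years

A = (33300 − 1490)/1490 = 21.34899
16900 = 33300/(1 + 21.34899·e^(−0.245t)) → 1 + 21.34899·e^(−0.245t) = 1.97041
e^(−0.245t) = 0.045455 → t = ln(21.99988)/0.245 = 3.09104/0.245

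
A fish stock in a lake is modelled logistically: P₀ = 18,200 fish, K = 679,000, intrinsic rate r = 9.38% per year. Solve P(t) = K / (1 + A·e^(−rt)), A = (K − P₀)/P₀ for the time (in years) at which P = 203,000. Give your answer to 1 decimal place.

t ≈ 29.2 years

A = (679000 − 18200)/18200 = 36.30769
203000 = 679000/(1 + 36.30769·e^(−0.0938t)) → 1 + 36.30769·e^(−0.0938t) = 3.34483
e^(−0.0938t) = 0.064582 → t = ln(15.48416)/0.0938 = 2.73982/0.0938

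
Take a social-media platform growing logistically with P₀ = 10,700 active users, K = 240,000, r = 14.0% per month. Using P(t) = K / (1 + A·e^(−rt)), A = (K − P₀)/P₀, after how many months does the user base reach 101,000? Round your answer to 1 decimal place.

t ≈ 19.6 months

A = (240000 − 10700)/10700 = 21.42991
101000 = 240000/(1 + 21.42991·e^(−0.14t)) → 1 + 21.42991·e^(−0.14t) = 2.37624
e^(−0.14t) = 0.06422 → t = ln(15.57137)/0.14 = 2.74543/0.14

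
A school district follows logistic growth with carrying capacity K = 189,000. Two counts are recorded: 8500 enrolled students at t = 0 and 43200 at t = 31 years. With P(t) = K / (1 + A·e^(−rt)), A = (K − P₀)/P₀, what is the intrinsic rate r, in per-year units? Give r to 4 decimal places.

A = (189000 − 8500)/8500 = 21.23529
43200 = 189000/(1 + 21.23529·e^(−r·31)) → e^(−31r) = (4.375 − 1)/21.23529 = 0.158934
r = −ln(0.158934)/31 = 1.83927/31

r ≈ 0.0593 per year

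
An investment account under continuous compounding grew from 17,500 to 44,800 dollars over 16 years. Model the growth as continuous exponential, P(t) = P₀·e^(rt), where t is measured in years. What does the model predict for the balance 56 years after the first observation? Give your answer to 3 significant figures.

≈ 470,000 dollars

r = ln(44800/17500) / 16 ≈ 0.05875 per year
P(56) = 17500 · e^(0.05875·56) = 17500 · 26.84355 ≈ 469762.05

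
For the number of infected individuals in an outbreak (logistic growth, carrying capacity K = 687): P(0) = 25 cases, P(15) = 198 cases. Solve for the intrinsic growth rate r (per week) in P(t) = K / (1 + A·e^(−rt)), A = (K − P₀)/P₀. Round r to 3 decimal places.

r ≈ 0.158 per week

A = (687 − 25)/25 = 26.48
198 = 687/(1 + 26.48·e^(−r·15)) → e^(−15r) = (3.4697 − 1)/26.48 = 0.093267
r = −ln(0.093267)/15 = 2.37229/15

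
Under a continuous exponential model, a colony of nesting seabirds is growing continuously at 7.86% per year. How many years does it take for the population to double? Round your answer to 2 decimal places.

doubling time = ln(2) / |r| = 0.69315 / 0.0786

doubling time ≈ 8.82 years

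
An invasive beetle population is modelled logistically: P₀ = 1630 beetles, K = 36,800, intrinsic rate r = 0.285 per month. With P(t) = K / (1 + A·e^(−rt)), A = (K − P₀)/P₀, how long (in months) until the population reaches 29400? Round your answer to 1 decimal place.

A = (36800 − 1630)/1630 = 21.57669
29400 = 36800/(1 + 21.57669·e^(−0.285t)) → 1 + 21.57669·e^(−0.285t) = 1.2517
e^(−0.285t) = 0.011665 → t = ln(85.72359)/0.285 = 4.45113/0.285

t ≈ 15.6 months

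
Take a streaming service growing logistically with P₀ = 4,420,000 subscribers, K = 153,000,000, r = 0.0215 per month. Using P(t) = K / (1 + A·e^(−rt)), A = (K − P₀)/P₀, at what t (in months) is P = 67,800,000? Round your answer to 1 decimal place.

A = (153000000 − 4420000)/4420000 = 33.61538
67800000 = 153000000/(1 + 33.61538·e^(−0.0215t)) → 1 + 33.61538·e^(−0.0215t) = 2.25664
e^(−0.0215t) = 0.037383 → t = ln(26.75027)/0.0215 = 3.28654/0.0215

t ≈ 152.9 months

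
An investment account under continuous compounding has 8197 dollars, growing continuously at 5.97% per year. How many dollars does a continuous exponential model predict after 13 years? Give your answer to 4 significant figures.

≈ 17,810 dollars

P(13) = 8197 · e^(0.0597·13) = 8197 · e^(0.7761)
= 8197 · 2.17298 ≈ 17811.93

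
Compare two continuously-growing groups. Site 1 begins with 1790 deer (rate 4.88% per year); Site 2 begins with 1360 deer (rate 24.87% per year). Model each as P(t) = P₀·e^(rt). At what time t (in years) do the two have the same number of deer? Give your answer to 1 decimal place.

t ≈ 1.4 years

1790·e^(0.0488t) = 1360·e^(0.2487t)
1790/1360 = e^((0.2487 − 0.0488)t) → ln(1.31618) = 0.1999·t
t = 0.27473 / 0.1999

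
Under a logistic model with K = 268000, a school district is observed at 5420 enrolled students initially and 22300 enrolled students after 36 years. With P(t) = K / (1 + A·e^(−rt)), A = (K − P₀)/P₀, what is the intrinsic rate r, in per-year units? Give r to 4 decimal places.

r ≈ 0.0411 per year

A = (268000 − 5420)/5420 = 48.44649
22300 = 268000/(1 + 48.44649·e^(−r·36)) → e^(−36r) = (12.01794 − 1)/48.44649 = 0.227425
r = −ln(0.227425)/36 = 1.48094/36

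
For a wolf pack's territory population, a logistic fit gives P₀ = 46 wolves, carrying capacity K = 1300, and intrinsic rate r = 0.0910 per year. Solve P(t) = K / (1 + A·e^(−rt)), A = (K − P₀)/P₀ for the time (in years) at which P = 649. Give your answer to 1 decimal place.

t ≈ 36.3 years

A = (1300 − 46)/46 = 27.26087
649 = 1300/(1 + 27.26087·e^(−0.091t)) → 1 + 27.26087·e^(−0.091t) = 2.00308
e^(−0.091t) = 0.036796 → t = ln(27.17712)/0.091 = 3.30238/0.091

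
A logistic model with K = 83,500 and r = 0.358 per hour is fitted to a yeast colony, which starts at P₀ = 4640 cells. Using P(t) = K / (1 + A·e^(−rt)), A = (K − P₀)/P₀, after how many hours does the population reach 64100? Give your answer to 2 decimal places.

t ≈ 11.25 hours

A = (83500 − 4640)/4640 = 16.99569
64100 = 83500/(1 + 16.99569·e^(−0.358t)) → 1 + 16.99569·e^(−0.358t) = 1.30265
e^(−0.358t) = 0.017808 → t = ln(56.15586)/0.358 = 4.02813/0.358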